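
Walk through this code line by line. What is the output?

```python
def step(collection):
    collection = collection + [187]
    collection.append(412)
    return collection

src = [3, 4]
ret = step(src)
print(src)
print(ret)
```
[3, 4]
[3, 4, 187, 412]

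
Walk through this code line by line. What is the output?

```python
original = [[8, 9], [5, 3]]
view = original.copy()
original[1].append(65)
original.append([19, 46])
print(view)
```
[[8, 9], [5, 3, 65]]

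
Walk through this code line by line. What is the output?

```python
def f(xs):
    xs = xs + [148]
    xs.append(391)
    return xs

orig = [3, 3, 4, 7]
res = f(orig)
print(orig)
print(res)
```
[3, 3, 4, 7]
[3, 3, 4, 7, 148, 391]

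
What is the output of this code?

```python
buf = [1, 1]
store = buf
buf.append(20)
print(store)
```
[1, 1, 20]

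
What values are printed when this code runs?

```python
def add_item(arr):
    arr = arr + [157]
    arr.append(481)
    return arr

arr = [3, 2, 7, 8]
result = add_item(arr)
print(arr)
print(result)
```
[3, 2, 7, 8]
[3, 2, 7, 8, 157, 481]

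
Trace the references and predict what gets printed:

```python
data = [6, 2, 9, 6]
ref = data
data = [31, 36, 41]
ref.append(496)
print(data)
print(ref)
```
[31, 36, 41]
[6, 2, 9, 6, 496]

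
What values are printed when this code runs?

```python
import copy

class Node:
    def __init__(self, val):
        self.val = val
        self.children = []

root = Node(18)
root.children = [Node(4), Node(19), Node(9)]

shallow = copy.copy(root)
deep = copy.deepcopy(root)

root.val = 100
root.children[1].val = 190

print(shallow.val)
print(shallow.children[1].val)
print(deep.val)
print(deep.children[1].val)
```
18
190
18
19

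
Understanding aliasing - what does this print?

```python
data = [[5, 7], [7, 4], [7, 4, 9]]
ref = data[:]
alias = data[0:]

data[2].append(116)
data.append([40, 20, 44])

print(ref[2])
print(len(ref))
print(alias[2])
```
[7, 4, 9, 116]
3
[7, 4, 9, 116]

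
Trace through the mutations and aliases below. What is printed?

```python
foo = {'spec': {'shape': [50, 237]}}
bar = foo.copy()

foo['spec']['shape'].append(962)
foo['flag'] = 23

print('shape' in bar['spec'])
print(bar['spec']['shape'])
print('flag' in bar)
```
True
[50, 237, 962]
False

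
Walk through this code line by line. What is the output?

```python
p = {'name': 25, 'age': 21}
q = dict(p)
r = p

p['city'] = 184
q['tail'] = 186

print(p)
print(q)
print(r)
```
{'name': 25, 'age': 21, 'city': 184}
{'name': 25, 'age': 21, 'tail': 186}
{'name': 25, 'age': 21, 'city': 184}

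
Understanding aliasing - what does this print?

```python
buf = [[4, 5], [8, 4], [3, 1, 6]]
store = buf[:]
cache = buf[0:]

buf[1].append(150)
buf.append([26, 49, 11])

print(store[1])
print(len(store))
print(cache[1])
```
[8, 4, 150]
3
[8, 4, 150]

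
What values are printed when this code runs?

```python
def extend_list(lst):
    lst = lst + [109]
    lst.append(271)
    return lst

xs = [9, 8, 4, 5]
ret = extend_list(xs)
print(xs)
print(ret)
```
[9, 8, 4, 5]
[9, 8, 4, 5, 109, 271]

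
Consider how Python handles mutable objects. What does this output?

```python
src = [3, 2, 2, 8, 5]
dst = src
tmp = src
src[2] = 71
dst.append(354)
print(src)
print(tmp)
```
[3, 2, 71, 8, 5, 354]
[3, 2, 71, 8, 5, 354]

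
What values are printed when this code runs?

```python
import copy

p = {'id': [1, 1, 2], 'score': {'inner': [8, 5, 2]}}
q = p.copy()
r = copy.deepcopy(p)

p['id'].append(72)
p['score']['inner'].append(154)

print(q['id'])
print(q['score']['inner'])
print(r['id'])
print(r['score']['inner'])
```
[1, 1, 2, 72]
[8, 5, 2, 154]
[1, 1, 2]
[8, 5, 2]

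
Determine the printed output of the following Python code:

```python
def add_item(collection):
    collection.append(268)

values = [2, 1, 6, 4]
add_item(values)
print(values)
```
[2, 1, 6, 4, 268]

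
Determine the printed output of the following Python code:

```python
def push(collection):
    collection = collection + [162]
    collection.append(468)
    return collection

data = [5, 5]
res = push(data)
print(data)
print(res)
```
[5, 5]
[5, 5, 162, 468]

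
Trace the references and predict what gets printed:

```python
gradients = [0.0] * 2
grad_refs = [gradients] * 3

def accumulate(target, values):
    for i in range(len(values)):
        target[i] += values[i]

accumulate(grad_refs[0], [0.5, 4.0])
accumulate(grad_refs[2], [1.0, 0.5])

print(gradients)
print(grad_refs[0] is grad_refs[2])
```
[1.5, 4.5]
True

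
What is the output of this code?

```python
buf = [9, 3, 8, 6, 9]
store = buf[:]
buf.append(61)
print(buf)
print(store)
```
[9, 3, 8, 6, 9, 61]
[9, 3, 8, 6, 9]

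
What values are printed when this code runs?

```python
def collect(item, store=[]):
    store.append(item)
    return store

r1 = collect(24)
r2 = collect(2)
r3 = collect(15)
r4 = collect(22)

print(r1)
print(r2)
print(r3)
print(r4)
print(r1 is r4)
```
[24, 2, 15, 22]
[24, 2, 15, 22]
[24, 2, 15, 22]
[24, 2, 15, 22]
True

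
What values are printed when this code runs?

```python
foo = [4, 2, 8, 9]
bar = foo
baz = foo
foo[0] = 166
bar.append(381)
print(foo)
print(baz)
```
[166, 2, 8, 9, 381]
[166, 2, 8, 9, 381]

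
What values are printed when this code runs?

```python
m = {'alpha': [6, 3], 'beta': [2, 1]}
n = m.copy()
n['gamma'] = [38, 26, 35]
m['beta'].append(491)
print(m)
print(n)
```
{'alpha': [6, 3], 'beta': [2, 1, 491]}
{'alpha': [6, 3], 'beta': [2, 1, 491], 'gamma': [38, 26, 35]}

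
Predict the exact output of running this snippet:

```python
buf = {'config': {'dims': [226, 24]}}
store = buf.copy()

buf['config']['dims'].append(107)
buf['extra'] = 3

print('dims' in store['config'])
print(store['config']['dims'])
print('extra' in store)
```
True
[226, 24, 107]
False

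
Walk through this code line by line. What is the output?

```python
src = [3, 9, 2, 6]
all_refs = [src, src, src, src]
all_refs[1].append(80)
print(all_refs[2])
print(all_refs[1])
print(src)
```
[3, 9, 2, 6, 80]
[3, 9, 2, 6, 80]
[3, 9, 2, 6, 80]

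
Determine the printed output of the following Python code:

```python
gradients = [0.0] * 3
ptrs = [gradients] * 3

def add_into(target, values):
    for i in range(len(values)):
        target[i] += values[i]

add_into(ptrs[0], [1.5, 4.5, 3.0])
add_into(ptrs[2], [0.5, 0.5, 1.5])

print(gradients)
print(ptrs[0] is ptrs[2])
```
[2.0, 5.0, 4.5]
True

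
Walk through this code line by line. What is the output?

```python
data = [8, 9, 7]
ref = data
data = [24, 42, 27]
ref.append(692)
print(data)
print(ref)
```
[24, 42, 27]
[8, 9, 7, 692]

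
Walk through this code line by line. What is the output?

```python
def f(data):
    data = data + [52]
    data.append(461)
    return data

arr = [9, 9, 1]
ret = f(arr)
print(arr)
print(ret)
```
[9, 9, 1]
[9, 9, 1, 52, 461]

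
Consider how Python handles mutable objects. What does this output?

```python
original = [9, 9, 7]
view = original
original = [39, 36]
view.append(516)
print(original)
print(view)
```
[39, 36]
[9, 9, 7, 516]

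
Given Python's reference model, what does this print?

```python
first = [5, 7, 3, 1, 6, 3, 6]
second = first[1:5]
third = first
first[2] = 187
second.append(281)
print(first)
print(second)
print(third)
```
[5, 7, 187, 1, 6, 3, 6]
[7, 3, 1, 6, 281]
[5, 7, 187, 1, 6, 3, 6]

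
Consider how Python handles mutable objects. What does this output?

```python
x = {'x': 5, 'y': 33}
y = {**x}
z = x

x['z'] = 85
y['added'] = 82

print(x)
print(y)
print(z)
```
{'x': 5, 'y': 33, 'z': 85}
{'x': 5, 'y': 33, 'added': 82}
{'x': 5, 'y': 33, 'z': 85}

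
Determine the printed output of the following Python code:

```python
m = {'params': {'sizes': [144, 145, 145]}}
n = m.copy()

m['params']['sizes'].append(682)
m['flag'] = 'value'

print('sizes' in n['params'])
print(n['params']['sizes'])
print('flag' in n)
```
True
[144, 145, 145, 682]
False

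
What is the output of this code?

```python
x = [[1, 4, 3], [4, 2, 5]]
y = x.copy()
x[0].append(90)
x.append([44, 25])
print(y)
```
[[1, 4, 3, 90], [4, 2, 5]]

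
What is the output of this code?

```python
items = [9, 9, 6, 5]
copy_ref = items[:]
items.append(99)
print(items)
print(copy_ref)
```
[9, 9, 6, 5, 99]
[9, 9, 6, 5]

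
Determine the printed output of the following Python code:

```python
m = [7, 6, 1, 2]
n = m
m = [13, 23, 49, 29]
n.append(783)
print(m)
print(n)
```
[13, 23, 49, 29]
[7, 6, 1, 2, 783]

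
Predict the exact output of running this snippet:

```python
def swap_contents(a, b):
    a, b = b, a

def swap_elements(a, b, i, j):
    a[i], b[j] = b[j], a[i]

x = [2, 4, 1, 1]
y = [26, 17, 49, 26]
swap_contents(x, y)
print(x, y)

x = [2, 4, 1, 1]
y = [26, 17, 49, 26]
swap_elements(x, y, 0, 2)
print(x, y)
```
[2, 4, 1, 1] [26, 17, 49, 26]
[49, 4, 1, 1] [26, 17, 2, 26]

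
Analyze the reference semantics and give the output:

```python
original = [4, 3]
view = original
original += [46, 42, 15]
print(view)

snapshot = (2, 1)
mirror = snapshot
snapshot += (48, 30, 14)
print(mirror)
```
[4, 3, 46, 42, 15]
(2, 1)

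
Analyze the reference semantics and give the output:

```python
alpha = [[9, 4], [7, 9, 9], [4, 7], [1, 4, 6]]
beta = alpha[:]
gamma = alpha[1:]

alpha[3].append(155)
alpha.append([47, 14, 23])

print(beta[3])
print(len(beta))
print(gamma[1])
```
[1, 4, 6, 155]
4
[4, 7]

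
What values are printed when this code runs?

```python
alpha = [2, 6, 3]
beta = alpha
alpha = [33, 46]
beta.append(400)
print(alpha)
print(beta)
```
[33, 46]
[2, 6, 3, 400]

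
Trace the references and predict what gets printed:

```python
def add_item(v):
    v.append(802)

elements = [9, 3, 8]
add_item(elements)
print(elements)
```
[9, 3, 8, 802]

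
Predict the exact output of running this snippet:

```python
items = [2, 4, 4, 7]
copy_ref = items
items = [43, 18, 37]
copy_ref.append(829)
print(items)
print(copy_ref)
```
[43, 18, 37]
[2, 4, 4, 7, 829]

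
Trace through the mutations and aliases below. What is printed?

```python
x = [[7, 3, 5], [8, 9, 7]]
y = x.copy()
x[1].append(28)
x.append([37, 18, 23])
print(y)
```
[[7, 3, 5], [8, 9, 7, 28]]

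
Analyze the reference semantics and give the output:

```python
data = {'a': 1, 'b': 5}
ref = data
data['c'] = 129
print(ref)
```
{'a': 1, 'b': 5, 'c': 129}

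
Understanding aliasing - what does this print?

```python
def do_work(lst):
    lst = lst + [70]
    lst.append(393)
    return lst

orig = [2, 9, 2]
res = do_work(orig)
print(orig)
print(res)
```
[2, 9, 2]
[2, 9, 2, 70, 393]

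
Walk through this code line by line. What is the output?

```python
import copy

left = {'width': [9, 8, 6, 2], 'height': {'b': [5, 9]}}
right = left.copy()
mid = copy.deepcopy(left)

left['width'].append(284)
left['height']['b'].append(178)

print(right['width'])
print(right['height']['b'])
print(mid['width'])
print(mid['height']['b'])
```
[9, 8, 6, 2, 284]
[5, 9, 178]
[9, 8, 6, 2]
[5, 9]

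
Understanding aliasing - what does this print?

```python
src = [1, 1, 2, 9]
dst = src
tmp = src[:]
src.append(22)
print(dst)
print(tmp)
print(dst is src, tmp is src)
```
[1, 1, 2, 9, 22]
[1, 1, 2, 9]
True False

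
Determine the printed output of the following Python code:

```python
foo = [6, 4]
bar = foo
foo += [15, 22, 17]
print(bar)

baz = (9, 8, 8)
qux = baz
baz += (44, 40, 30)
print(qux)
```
[6, 4, 15, 22, 17]
(9, 8, 8)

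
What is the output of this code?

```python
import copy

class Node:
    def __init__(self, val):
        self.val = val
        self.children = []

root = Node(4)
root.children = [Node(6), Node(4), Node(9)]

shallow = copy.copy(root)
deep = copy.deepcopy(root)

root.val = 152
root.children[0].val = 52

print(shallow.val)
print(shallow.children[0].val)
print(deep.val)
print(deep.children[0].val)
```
4
52
4
6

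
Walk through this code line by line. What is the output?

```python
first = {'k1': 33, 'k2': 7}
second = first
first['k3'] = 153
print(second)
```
{'k1': 33, 'k2': 7, 'k3': 153}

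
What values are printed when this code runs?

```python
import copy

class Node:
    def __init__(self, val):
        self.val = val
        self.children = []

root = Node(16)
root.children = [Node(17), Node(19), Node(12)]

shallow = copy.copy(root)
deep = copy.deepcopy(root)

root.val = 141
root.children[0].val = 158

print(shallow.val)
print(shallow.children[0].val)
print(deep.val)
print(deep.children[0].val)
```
16
158
16
17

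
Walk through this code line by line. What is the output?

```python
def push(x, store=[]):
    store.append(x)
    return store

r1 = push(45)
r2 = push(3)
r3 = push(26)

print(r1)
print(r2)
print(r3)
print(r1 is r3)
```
[45, 3, 26]
[45, 3, 26]
[45, 3, 26]
True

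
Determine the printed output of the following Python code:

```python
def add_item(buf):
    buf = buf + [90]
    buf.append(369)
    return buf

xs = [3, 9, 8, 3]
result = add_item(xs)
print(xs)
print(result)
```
[3, 9, 8, 3]
[3, 9, 8, 3, 90, 369]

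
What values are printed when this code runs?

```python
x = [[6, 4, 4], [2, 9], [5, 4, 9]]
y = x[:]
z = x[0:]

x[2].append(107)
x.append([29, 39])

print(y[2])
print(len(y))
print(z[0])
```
[5, 4, 9, 107]
3
[6, 4, 4]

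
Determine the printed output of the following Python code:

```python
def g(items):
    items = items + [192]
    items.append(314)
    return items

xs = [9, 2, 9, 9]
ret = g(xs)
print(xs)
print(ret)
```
[9, 2, 9, 9]
[9, 2, 9, 9, 192, 314]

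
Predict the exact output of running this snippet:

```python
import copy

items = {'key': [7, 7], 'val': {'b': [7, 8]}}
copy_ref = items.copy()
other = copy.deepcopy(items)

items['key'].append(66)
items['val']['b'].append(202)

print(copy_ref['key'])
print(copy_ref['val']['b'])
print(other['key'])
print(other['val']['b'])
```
[7, 7, 66]
[7, 8, 202]
[7, 7]
[7, 8]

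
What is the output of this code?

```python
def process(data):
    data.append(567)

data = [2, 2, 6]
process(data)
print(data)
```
[2, 2, 6, 567]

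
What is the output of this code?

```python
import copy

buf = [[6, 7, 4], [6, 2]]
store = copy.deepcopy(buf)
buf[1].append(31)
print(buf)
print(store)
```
[[6, 7, 4], [6, 2, 31]]
[[6, 7, 4], [6, 2]]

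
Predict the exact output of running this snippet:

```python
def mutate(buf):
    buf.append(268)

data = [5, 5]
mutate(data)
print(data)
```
[5, 5, 268]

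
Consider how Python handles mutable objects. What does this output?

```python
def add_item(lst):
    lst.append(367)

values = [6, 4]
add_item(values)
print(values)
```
[6, 4, 367]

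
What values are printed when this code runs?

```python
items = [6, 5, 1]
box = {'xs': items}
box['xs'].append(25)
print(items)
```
[6, 5, 1, 25]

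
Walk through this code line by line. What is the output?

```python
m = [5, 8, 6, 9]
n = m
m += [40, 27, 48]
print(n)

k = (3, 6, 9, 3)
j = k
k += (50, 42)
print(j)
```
[5, 8, 6, 9, 40, 27, 48]
(3, 6, 9, 3)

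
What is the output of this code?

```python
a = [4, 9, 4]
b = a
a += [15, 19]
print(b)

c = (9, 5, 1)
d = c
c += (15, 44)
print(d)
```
[4, 9, 4, 15, 19]
(9, 5, 1)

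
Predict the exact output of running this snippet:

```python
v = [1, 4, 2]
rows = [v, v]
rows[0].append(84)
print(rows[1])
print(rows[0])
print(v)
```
[1, 4, 2, 84]
[1, 4, 2, 84]
[1, 4, 2, 84]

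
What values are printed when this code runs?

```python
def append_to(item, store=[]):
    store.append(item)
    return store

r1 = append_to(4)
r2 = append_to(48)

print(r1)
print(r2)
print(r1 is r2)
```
[4, 48]
[4, 48]
True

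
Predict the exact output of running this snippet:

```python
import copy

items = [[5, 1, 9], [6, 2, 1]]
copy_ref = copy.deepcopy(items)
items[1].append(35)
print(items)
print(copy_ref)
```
[[5, 1, 9], [6, 2, 1, 35]]
[[5, 1, 9], [6, 2, 1]]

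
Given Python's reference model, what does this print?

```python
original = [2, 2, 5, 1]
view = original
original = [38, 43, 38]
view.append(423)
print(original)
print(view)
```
[38, 43, 38]
[2, 2, 5, 1, 423]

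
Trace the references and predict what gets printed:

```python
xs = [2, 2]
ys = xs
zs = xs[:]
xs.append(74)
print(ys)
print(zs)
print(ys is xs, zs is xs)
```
[2, 2, 74]
[2, 2]
True False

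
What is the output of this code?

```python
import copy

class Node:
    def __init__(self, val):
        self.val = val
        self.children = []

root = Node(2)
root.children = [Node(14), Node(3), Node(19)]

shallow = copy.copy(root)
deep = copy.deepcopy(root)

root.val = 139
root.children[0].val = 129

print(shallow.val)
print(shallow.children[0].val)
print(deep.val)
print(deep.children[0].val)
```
2
129
2
14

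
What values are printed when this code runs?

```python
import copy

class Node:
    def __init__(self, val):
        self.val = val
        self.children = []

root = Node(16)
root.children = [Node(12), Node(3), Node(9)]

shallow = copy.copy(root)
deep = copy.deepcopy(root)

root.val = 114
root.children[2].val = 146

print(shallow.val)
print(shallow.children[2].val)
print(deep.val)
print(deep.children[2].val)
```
16
146
16
9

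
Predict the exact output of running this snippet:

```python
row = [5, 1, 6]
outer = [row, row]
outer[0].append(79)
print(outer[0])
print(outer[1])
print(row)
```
[5, 1, 6, 79]
[5, 1, 6, 79]
[5, 1, 6, 79]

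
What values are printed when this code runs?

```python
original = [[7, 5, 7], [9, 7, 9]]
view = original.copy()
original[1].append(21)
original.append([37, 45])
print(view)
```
[[7, 5, 7], [9, 7, 9, 21]]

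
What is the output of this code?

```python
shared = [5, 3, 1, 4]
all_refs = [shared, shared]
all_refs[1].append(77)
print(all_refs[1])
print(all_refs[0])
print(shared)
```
[5, 3, 1, 4, 77]
[5, 3, 1, 4, 77]
[5, 3, 1, 4, 77]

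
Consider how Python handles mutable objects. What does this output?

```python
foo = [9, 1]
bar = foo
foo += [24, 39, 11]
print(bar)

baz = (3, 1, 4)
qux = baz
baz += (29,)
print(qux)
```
[9, 1, 24, 39, 11]
(3, 1, 4)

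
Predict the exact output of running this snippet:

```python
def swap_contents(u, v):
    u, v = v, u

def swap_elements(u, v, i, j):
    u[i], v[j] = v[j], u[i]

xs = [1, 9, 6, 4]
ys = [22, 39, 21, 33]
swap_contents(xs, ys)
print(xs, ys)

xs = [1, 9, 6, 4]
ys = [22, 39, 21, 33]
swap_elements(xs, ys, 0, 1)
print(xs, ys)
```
[1, 9, 6, 4] [22, 39, 21, 33]
[39, 9, 6, 4] [22, 1, 21, 33]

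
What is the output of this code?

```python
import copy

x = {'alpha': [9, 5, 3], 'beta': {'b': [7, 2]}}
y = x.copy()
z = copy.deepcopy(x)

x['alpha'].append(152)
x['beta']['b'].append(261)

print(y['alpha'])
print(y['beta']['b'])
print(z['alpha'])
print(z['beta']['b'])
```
[9, 5, 3, 152]
[7, 2, 261]
[9, 5, 3]
[7, 2]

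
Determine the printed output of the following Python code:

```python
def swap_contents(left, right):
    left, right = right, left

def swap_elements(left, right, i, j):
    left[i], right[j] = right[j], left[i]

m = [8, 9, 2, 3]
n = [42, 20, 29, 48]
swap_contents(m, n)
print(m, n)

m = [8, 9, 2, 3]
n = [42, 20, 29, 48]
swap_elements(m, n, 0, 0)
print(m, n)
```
[8, 9, 2, 3] [42, 20, 29, 48]
[42, 9, 2, 3] [8, 20, 29, 48]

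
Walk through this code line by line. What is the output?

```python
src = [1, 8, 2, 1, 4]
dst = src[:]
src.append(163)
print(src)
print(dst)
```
[1, 8, 2, 1, 4, 163]
[1, 8, 2, 1, 4]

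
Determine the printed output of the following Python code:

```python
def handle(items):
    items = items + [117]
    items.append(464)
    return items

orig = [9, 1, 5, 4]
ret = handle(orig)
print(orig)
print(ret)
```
[9, 1, 5, 4]
[9, 1, 5, 4, 117, 464]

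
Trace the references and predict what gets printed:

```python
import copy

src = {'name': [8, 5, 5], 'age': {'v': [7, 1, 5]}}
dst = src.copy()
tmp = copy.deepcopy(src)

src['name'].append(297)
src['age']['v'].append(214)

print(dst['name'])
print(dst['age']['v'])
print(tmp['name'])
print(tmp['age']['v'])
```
[8, 5, 5, 297]
[7, 1, 5, 214]
[8, 5, 5]
[7, 1, 5]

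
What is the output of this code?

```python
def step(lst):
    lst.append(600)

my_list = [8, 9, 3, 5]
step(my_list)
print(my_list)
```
[8, 9, 3, 5, 600]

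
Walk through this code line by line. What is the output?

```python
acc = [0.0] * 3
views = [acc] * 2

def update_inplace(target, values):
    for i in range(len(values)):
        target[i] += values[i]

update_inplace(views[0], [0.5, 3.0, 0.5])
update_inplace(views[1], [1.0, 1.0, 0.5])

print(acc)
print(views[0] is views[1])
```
[1.5, 4.0, 1.0]
True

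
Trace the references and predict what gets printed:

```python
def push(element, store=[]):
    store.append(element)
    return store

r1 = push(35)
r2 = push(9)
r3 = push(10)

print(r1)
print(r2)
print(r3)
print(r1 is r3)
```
[35, 9, 10]
[35, 9, 10]
[35, 9, 10]
True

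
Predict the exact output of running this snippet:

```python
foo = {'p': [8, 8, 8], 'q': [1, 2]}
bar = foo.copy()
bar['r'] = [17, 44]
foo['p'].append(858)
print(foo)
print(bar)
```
{'p': [8, 8, 8, 858], 'q': [1, 2]}
{'p': [8, 8, 8, 858], 'q': [1, 2], 'r': [17, 44]}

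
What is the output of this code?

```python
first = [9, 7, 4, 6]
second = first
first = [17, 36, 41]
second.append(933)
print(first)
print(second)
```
[17, 36, 41]
[9, 7, 4, 6, 933]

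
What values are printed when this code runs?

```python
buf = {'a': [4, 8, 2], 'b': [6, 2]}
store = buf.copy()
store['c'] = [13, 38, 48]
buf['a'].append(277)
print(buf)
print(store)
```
{'a': [4, 8, 2, 277], 'b': [6, 2]}
{'a': [4, 8, 2, 277], 'b': [6, 2], 'c': [13, 38, 48]}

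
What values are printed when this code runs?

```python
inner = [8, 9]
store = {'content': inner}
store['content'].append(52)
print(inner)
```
[8, 9, 52]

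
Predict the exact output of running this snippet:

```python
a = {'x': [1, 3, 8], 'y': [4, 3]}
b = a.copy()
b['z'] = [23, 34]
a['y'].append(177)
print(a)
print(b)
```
{'x': [1, 3, 8], 'y': [4, 3, 177]}
{'x': [1, 3, 8], 'y': [4, 3, 177], 'z': [23, 34]}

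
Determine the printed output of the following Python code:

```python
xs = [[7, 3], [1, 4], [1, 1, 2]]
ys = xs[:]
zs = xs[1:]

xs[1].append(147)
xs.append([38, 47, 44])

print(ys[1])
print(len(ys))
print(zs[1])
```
[1, 4, 147]
3
[1, 1, 2]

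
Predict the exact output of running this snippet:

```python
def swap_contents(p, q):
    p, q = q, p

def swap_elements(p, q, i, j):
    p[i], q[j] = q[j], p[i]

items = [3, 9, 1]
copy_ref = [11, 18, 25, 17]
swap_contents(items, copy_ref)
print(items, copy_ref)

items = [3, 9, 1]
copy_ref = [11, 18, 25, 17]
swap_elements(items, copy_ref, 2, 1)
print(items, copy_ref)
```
[3, 9, 1] [11, 18, 25, 17]
[3, 9, 18] [11, 1, 25, 17]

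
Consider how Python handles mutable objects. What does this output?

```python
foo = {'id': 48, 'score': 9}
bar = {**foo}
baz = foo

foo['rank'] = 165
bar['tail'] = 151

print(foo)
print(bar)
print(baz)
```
{'id': 48, 'score': 9, 'rank': 165}
{'id': 48, 'score': 9, 'tail': 151}
{'id': 48, 'score': 9, 'rank': 165}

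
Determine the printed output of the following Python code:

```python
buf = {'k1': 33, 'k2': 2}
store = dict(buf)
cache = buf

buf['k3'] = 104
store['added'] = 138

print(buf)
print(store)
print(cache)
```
{'k1': 33, 'k2': 2, 'k3': 104}
{'k1': 33, 'k2': 2, 'added': 138}
{'k1': 33, 'k2': 2, 'k3': 104}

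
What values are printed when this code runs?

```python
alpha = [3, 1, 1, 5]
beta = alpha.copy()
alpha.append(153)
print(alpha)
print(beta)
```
[3, 1, 1, 5, 153]
[3, 1, 1, 5]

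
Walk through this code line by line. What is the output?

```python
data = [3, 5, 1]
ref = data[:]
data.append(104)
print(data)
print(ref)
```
[3, 5, 1, 104]
[3, 5, 1]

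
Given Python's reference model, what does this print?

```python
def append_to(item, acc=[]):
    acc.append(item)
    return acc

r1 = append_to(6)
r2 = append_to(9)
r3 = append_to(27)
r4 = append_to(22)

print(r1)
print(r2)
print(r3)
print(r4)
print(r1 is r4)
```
[6, 9, 27, 22]
[6, 9, 27, 22]
[6, 9, 27, 22]
[6, 9, 27, 22]
True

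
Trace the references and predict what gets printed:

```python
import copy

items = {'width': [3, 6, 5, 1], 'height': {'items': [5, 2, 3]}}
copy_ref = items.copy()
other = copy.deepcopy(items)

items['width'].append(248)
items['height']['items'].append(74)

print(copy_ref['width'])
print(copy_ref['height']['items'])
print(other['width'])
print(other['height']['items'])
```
[3, 6, 5, 1, 248]
[5, 2, 3, 74]
[3, 6, 5, 1]
[5, 2, 3]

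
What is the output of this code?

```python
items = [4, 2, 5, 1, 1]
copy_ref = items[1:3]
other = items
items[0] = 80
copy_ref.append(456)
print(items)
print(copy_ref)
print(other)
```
[80, 2, 5, 1, 1]
[2, 5, 456]
[80, 2, 5, 1, 1]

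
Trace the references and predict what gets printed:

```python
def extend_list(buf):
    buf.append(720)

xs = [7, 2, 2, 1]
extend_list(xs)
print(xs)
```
[7, 2, 2, 1, 720]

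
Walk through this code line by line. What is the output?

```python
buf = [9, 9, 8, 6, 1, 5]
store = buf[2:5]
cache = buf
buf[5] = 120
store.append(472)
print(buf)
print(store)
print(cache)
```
[9, 9, 8, 6, 1, 120]
[8, 6, 1, 472]
[9, 9, 8, 6, 1, 120]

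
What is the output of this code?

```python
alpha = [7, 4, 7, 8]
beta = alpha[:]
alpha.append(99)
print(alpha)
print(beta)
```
[7, 4, 7, 8, 99]
[7, 4, 7, 8]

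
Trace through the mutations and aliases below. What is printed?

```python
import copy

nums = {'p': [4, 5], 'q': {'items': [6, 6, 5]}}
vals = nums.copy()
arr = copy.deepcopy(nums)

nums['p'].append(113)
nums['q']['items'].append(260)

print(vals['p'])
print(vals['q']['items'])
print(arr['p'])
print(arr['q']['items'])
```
[4, 5, 113]
[6, 6, 5, 260]
[4, 5]
[6, 6, 5]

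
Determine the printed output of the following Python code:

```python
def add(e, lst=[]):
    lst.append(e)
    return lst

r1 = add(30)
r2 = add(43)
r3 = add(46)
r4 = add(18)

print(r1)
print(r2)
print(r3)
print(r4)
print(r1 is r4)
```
[30, 43, 46, 18]
[30, 43, 46, 18]
[30, 43, 46, 18]
[30, 43, 46, 18]
True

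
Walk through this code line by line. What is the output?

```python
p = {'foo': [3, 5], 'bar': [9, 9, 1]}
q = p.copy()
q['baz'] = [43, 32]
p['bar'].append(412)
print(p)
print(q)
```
{'foo': [3, 5], 'bar': [9, 9, 1, 412]}
{'foo': [3, 5], 'bar': [9, 9, 1, 412], 'baz': [43, 32]}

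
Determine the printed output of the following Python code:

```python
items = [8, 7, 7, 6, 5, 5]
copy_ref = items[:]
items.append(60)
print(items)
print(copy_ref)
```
[8, 7, 7, 6, 5, 5, 60]
[8, 7, 7, 6, 5, 5]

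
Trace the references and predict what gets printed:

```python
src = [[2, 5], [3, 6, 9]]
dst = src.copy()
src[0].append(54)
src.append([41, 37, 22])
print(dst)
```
[[2, 5, 54], [3, 6, 9]]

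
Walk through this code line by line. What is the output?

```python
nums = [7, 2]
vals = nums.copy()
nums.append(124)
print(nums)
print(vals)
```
[7, 2, 124]
[7, 2]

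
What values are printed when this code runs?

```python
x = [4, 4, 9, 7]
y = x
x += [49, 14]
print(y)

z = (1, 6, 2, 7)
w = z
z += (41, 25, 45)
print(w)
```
[4, 4, 9, 7, 49, 14]
(1, 6, 2, 7)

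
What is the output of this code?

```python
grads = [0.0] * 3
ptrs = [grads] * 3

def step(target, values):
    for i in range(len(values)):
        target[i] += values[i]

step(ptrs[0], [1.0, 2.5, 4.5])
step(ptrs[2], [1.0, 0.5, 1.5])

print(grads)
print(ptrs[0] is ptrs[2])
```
[2.0, 3.0, 6.0]
True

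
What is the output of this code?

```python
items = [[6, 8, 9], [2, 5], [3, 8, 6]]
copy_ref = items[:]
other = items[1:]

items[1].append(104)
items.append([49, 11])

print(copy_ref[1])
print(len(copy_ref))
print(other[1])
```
[2, 5, 104]
3
[3, 8, 6]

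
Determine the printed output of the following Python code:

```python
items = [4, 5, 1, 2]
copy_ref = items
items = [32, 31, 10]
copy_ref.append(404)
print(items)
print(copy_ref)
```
[32, 31, 10]
[4, 5, 1, 2, 404]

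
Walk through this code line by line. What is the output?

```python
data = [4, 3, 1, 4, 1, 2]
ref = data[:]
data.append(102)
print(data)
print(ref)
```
[4, 3, 1, 4, 1, 2, 102]
[4, 3, 1, 4, 1, 2]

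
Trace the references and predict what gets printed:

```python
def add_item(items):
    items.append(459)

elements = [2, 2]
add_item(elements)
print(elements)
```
[2, 2, 459]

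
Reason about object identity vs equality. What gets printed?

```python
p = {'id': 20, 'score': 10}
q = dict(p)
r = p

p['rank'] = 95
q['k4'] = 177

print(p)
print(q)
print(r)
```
{'id': 20, 'score': 10, 'rank': 95}
{'id': 20, 'score': 10, 'k4': 177}
{'id': 20, 'score': 10, 'rank': 95}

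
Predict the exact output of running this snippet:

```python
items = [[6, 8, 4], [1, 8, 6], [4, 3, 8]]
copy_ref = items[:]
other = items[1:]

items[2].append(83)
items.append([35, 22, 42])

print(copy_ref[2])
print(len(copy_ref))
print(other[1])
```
[4, 3, 8, 83]
3
[4, 3, 8, 83]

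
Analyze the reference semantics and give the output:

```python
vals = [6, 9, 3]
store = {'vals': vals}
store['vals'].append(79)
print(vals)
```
[6, 9, 3, 79]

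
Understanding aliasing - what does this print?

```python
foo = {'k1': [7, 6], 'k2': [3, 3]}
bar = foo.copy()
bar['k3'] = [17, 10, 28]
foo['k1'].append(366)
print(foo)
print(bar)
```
{'k1': [7, 6, 366], 'k2': [3, 3]}
{'k1': [7, 6, 366], 'k2': [3, 3], 'k3': [17, 10, 28]}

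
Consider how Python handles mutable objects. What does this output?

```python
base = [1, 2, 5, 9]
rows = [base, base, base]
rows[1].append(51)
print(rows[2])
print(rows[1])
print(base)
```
[1, 2, 5, 9, 51]
[1, 2, 5, 9, 51]
[1, 2, 5, 9, 51]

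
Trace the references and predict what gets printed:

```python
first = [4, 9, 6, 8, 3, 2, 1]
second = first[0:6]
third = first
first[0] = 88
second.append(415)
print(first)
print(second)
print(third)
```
[88, 9, 6, 8, 3, 2, 1]
[4, 9, 6, 8, 3, 2, 415]
[88, 9, 6, 8, 3, 2, 1]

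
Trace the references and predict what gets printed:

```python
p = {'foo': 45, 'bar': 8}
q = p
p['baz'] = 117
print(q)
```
{'foo': 45, 'bar': 8, 'baz': 117}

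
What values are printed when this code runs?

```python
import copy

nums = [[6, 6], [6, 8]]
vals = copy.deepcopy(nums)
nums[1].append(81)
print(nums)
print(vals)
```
[[6, 6], [6, 8, 81]]
[[6, 6], [6, 8]]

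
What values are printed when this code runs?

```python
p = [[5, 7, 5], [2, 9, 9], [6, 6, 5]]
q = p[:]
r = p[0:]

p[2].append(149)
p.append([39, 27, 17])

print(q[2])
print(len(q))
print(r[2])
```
[6, 6, 5, 149]
3
[6, 6, 5, 149]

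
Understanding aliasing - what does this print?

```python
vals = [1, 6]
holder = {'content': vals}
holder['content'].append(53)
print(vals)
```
[1, 6, 53]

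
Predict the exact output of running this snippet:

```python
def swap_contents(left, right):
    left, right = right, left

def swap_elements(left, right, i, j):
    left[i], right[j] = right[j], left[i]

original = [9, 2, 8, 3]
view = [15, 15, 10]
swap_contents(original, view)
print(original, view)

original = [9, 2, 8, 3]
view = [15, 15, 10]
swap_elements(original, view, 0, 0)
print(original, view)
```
[9, 2, 8, 3] [15, 15, 10]
[15, 2, 8, 3] [9, 15, 10]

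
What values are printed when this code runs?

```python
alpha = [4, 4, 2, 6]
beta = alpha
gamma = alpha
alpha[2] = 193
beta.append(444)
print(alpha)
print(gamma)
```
[4, 4, 193, 6, 444]
[4, 4, 193, 6, 444]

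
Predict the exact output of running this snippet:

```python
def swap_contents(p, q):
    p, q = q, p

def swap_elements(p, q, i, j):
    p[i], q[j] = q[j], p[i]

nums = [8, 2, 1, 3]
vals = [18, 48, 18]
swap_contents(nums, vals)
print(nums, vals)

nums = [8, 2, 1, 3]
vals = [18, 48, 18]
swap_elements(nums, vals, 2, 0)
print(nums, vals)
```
[8, 2, 1, 3] [18, 48, 18]
[8, 2, 18, 3] [1, 48, 18]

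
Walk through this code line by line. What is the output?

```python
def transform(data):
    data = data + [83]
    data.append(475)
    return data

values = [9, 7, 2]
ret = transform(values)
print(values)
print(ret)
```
[9, 7, 2]
[9, 7, 2, 83, 475]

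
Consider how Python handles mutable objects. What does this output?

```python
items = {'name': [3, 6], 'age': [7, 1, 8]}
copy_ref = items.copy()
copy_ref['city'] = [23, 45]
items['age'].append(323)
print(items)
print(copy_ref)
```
{'name': [3, 6], 'age': [7, 1, 8, 323]}
{'name': [3, 6], 'age': [7, 1, 8, 323], 'city': [23, 45]}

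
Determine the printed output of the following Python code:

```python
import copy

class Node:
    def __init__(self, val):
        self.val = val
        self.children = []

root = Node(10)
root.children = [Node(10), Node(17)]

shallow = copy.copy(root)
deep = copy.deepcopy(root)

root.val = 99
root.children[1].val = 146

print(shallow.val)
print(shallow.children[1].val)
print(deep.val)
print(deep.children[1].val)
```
10
146
10
17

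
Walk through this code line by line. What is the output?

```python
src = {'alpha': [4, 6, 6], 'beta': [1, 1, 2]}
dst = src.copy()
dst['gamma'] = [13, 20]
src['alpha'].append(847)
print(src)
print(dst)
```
{'alpha': [4, 6, 6, 847], 'beta': [1, 1, 2]}
{'alpha': [4, 6, 6, 847], 'beta': [1, 1, 2], 'gamma': [13, 20]}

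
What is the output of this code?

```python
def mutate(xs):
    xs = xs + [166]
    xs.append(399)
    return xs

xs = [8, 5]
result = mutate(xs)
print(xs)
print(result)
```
[8, 5]
[8, 5, 166, 399]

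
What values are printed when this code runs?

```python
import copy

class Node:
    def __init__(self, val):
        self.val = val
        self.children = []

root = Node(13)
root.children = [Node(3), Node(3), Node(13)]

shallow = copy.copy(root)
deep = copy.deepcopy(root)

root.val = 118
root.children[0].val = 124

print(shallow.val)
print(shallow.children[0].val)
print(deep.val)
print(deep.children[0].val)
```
13
124
13
3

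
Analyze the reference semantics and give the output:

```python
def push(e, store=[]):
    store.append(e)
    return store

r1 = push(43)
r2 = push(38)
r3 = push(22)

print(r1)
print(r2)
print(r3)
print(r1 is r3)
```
[43, 38, 22]
[43, 38, 22]
[43, 38, 22]
True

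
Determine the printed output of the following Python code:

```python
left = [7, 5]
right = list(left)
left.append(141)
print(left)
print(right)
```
[7, 5, 141]
[7, 5]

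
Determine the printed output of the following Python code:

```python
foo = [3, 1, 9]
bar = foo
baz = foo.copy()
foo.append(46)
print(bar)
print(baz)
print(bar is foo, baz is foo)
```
[3, 1, 9, 46]
[3, 1, 9]
True False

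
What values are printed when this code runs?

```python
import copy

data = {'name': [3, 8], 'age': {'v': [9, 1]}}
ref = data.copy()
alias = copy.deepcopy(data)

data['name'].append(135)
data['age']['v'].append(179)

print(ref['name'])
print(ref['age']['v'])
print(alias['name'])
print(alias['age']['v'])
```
[3, 8, 135]
[9, 1, 179]
[3, 8]
[9, 1]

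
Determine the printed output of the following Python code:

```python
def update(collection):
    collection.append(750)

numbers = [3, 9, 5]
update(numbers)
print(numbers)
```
[3, 9, 5, 750]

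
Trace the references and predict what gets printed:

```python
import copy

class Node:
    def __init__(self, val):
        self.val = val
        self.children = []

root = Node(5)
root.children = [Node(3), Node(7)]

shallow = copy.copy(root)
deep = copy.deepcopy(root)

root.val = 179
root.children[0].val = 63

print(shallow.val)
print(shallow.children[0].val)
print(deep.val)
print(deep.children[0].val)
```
5
63
5
3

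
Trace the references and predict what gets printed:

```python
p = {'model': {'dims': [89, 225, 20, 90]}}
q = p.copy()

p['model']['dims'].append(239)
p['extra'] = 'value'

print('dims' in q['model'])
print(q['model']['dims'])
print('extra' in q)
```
True
[89, 225, 20, 90, 239]
False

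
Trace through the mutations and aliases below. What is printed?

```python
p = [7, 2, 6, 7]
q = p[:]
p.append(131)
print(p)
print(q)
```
[7, 2, 6, 7, 131]
[7, 2, 6, 7]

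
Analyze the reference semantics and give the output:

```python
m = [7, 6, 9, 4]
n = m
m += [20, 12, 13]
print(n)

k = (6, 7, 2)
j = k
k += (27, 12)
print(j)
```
[7, 6, 9, 4, 20, 12, 13]
(6, 7, 2)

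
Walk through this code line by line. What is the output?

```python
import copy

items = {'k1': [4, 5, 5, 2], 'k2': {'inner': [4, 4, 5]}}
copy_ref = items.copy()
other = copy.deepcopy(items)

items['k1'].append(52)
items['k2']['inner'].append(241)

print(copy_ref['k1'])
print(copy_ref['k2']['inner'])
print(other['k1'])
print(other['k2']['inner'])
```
[4, 5, 5, 2, 52]
[4, 4, 5, 241]
[4, 5, 5, 2]
[4, 4, 5]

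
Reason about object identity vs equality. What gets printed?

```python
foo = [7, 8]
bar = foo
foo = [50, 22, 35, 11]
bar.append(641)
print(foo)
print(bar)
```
[50, 22, 35, 11]
[7, 8, 641]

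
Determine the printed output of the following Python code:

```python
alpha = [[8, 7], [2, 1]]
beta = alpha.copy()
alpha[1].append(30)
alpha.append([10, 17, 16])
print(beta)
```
[[8, 7], [2, 1, 30]]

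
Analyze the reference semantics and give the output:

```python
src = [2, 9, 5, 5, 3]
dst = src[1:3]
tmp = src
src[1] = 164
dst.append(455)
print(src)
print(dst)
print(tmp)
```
[2, 164, 5, 5, 3]
[9, 5, 455]
[2, 164, 5, 5, 3]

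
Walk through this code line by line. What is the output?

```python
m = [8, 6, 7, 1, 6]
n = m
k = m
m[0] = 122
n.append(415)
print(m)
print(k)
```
[122, 6, 7, 1, 6, 415]
[122, 6, 7, 1, 6, 415]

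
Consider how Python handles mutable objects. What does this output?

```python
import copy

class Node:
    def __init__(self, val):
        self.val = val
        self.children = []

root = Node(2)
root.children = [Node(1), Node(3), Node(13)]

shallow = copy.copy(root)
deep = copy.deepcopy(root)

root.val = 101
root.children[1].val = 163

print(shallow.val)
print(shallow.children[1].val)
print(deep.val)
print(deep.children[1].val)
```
2
163
2
3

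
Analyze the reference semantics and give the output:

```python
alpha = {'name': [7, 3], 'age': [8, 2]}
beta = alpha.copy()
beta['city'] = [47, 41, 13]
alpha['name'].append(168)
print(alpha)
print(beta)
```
{'name': [7, 3, 168], 'age': [8, 2]}
{'name': [7, 3, 168], 'age': [8, 2], 'city': [47, 41, 13]}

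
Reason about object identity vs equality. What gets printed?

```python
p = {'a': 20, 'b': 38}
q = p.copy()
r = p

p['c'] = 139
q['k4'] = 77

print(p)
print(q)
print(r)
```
{'a': 20, 'b': 38, 'c': 139}
{'a': 20, 'b': 38, 'k4': 77}
{'a': 20, 'b': 38, 'c': 139}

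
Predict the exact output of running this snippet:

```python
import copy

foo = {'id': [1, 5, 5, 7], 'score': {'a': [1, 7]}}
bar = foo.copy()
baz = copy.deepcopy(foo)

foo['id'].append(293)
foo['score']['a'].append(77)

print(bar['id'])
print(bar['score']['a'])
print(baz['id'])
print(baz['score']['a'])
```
[1, 5, 5, 7, 293]
[1, 7, 77]
[1, 5, 5, 7]
[1, 7]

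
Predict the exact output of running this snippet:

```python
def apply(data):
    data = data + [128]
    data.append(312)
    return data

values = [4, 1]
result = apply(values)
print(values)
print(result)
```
[4, 1]
[4, 1, 128, 312]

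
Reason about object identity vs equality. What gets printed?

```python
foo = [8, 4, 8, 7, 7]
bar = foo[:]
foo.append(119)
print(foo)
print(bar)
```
[8, 4, 8, 7, 7, 119]
[8, 4, 8, 7, 7]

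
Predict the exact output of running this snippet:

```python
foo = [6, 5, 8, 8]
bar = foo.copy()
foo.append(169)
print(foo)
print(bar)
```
[6, 5, 8, 8, 169]
[6, 5, 8, 8]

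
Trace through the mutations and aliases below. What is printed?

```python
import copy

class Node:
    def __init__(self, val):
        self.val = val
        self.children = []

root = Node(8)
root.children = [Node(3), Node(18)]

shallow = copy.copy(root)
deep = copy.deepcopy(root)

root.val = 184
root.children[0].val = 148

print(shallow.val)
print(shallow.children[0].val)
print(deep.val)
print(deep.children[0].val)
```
8
148
8
3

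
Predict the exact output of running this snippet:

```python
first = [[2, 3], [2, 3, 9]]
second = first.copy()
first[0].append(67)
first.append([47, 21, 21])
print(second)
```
[[2, 3, 67], [2, 3, 9]]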